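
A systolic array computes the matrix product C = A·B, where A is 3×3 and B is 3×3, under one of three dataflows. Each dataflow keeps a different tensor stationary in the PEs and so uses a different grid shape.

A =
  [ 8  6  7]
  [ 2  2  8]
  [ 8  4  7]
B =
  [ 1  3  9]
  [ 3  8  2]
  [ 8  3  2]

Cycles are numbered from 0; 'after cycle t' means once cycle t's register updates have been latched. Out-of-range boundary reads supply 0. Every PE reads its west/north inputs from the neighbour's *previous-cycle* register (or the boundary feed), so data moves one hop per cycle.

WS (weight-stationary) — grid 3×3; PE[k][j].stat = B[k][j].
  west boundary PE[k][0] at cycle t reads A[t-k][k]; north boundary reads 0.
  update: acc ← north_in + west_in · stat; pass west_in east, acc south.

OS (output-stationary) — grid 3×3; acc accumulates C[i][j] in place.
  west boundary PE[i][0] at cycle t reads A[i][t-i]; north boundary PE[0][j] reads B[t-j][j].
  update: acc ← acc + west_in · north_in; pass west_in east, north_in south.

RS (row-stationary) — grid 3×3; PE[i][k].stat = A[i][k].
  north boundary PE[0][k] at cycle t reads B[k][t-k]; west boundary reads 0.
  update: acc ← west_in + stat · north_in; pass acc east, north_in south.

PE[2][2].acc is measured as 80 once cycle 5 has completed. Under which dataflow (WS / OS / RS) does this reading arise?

dataflow = OS

WS (3×3 grid), PE[2][2]:
  t=0 PE[2][2]: acc=0 h=0 v=0
  t=1 PE[2][2]: acc=0 h=0 v=0
  t=2 PE[2][2]: acc=0 h=0 v=0
  t=3 PE[2][2]: acc=0 h=0 v=0
  t=4 PE[2][2]: acc=98 h=7 v=98
  t=5 PE[2][2]: acc=38 h=8 v=38
OS (3×3 grid), PE[2][2]:
  t=0 PE[2][2]: acc=0 h=0 v=0
  t=1 PE[2][2]: acc=0 h=0 v=0
  t=2 PE[2][2]: acc=0 h=0 v=0
  t=3 PE[2][2]: acc=0 h=0 v=0
  t=4 PE[2][2]: acc=72 h=8 v=9
  t=5 PE[2][2]: acc=80 h=4 v=2
RS (3×3 grid), PE[2][2]:
  t=0 PE[2][2]: acc=0 h=0 v=0
  t=1 PE[2][2]: acc=0 h=0 v=0
  t=2 PE[2][2]: acc=0 h=0 v=0
  t=3 PE[2][2]: acc=0 h=0 v=0
  t=4 PE[2][2]: acc=76 h=76 v=8
  t=5 PE[2][2]: acc=77 h=77 v=3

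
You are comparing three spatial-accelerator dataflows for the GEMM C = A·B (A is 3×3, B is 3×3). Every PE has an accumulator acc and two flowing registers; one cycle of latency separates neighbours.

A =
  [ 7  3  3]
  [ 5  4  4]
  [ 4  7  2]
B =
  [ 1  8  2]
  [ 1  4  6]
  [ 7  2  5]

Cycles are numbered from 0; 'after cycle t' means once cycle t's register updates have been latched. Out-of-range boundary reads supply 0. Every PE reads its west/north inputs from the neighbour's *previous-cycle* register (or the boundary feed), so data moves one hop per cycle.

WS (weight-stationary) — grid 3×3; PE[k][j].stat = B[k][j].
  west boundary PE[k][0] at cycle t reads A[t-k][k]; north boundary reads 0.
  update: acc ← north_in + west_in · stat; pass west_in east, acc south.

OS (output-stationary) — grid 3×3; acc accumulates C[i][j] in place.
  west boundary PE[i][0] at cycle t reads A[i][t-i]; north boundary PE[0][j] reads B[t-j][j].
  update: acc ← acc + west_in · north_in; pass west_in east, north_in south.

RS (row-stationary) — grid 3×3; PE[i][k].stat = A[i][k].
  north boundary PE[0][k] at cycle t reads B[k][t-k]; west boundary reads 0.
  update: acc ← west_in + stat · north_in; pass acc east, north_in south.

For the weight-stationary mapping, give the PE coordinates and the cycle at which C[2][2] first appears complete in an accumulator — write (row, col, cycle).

WS: C[2][2] accumulates in PE[2][2]:
  t=0 PE[2][2]: acc=0 h=0 v=0
  t=1 PE[2][2]: acc=0 h=0 v=0
  t=2 PE[2][2]: acc=0 h=0 v=0
  t=3 PE[2][2]: acc=0 h=0 v=0
  t=4 PE[2][2]: acc=47 h=3 v=47
  t=5 PE[2][2]: acc=54 h=4 v=54
  t=6 PE[2][2]: acc=60 h=2 v=60

(row, col, cycle) = (2, 2, 6)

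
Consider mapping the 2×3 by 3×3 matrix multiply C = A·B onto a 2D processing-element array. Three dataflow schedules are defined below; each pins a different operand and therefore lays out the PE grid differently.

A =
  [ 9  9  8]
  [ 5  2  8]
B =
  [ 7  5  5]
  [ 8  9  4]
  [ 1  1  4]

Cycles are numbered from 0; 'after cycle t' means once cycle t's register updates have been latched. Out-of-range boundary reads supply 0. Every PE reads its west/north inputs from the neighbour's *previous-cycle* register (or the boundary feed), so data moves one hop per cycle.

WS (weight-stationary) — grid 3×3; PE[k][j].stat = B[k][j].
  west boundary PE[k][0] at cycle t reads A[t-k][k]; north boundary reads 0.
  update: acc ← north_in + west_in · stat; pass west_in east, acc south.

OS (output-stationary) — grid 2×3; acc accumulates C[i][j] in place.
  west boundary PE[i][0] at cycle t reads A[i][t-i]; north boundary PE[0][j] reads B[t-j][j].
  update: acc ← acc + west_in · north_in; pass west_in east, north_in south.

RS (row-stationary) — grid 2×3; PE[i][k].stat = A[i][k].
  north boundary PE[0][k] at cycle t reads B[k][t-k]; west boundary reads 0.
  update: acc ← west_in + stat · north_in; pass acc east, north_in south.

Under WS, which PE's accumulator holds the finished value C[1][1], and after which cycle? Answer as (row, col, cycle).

Under WS, C[1][1] lands at PE[2][1]:
  t=0 PE[2][1]: acc=0 h=0 v=0
  t=1 PE[2][1]: acc=0 h=0 v=0
  t=2 PE[2][1]: acc=0 h=0 v=0
  t=3 PE[2][1]: acc=134 h=8 v=134
  t=4 PE[2][1]: acc=51 h=8 v=51

(row, col, cycle) = (2, 1, 4)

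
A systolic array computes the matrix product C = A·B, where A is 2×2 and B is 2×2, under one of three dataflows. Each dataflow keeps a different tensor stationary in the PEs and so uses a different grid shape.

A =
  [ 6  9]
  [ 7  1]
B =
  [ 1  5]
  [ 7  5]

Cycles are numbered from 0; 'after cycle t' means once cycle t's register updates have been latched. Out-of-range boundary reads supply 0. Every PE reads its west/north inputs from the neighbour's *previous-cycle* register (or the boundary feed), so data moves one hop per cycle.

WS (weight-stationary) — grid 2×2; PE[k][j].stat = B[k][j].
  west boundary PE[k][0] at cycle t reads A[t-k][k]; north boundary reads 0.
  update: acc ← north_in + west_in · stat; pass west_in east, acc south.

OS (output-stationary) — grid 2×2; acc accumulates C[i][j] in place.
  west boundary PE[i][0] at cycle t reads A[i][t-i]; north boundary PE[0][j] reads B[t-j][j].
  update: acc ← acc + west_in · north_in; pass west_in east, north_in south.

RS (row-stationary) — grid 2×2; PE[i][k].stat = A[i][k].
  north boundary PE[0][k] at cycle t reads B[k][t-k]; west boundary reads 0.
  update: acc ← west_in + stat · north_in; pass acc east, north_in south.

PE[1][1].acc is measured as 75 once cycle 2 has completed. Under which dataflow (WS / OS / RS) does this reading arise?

dataflow = WS

WS (2×2 grid), PE[1][1]:
  after 0 — PE[1][1] acc=0, pass-E 0, pass-S 0
  after 1 — PE[1][1] acc=0, pass-E 0, pass-S 0
  after 2 — PE[1][1] acc=75, pass-E 9, pass-S 75
OS (2×2 grid), PE[1][1]:
  after 0 — PE[1][1] acc=0, pass-E 0, pass-S 0
  after 1 — PE[1][1] acc=0, pass-E 0, pass-S 0
  after 2 — PE[1][1] acc=35, pass-E 7, pass-S 5
RS (2×2 grid), PE[1][1]:
  after 0 — PE[1][1] acc=0, pass-E 0, pass-S 0
  after 1 — PE[1][1] acc=0, pass-E 0, pass-S 0
  after 2 — PE[1][1] acc=14, pass-E 14, pass-S 7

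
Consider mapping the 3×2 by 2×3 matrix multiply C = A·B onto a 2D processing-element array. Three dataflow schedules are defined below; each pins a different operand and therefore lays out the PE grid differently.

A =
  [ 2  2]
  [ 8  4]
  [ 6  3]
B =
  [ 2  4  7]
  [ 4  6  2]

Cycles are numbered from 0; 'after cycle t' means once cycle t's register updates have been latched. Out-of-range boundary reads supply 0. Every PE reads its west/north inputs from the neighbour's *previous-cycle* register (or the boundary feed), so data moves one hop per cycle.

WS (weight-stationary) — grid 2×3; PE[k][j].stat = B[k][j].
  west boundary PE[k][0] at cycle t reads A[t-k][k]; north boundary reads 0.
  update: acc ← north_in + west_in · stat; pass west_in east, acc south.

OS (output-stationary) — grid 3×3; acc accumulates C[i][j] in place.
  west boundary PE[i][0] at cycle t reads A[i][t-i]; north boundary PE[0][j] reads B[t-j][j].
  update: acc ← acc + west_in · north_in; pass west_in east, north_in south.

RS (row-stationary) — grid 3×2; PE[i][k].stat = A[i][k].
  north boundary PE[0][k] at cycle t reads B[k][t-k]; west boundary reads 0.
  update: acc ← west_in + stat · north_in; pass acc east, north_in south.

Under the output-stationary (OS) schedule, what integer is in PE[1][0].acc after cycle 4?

PE[1][0].acc = 32

OS on a 3×3 grid — tracing PE[1][0] and its feeders:
  cycle 0: PE[0][0] → acc 4, east 2, south 2
  cycle 0: PE[1][0] → acc 0, east 0, south 0
  cycle 1: PE[0][0] → acc 12, east 2, south 4
  cycle 1: PE[1][0] → acc 16, east 8, south 2
  cycle 2: PE[0][0] → acc 12, east 0, south 0
  cycle 2: PE[1][0] → acc 32, east 4, south 4
  cycle 3: PE[0][0] → acc 12, east 0, south 0
  cycle 3: PE[1][0] → acc 32, east 0, south 0
  cycle 4: PE[0][0] → acc 12, east 0, south 0
  cycle 4: PE[1][0] → acc 32, east 0, south 0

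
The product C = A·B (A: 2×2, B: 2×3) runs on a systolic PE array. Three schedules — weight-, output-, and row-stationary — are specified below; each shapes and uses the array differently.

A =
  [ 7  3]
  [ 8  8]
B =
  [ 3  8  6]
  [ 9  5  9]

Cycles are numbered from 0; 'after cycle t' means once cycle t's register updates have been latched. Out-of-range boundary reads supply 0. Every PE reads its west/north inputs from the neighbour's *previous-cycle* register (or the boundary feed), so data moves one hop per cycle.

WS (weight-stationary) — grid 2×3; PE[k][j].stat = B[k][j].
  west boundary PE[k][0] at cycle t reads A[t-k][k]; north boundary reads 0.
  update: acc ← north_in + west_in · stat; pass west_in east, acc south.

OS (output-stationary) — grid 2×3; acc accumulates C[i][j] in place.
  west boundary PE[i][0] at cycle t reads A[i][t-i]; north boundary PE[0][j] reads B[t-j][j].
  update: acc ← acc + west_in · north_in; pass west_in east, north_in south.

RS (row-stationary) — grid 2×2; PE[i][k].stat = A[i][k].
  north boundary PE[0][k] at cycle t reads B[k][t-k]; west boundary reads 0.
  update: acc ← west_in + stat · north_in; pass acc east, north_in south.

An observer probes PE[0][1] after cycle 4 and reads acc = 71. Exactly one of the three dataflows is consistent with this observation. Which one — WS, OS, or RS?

Under WS (2×3), PE[0][1]:
  cycle 0: PE[0][1] → acc 0, east 0, south 0
  cycle 1: PE[0][1] → acc 56, east 7, south 56
  cycle 2: PE[0][1] → acc 64, east 8, south 64
  cycle 3: PE[0][1] → acc 0, east 0, south 0
  cycle 4: PE[0][1] → acc 0, east 0, south 0
Under OS (2×3), PE[0][1]:
  cycle 0: PE[0][1] → acc 0, east 0, south 0
  cycle 1: PE[0][1] → acc 56, east 7, south 8
  cycle 2: PE[0][1] → acc 71, east 3, south 5
  cycle 3: PE[0][1] → acc 71, east 0, south 0
  cycle 4: PE[0][1] → acc 71, east 0, south 0
Under RS (2×2), PE[0][1]:
  cycle 0: PE[0][1] → acc 0, east 0, south 0
  cycle 1: PE[0][1] → acc 48, east 48, south 9
  cycle 2: PE[0][1] → acc 71, east 71, south 5
  cycle 3: PE[0][1] → acc 69, east 69, south 9
  cycle 4: PE[0][1] → acc 0, east 0, south 0

dataflow = OS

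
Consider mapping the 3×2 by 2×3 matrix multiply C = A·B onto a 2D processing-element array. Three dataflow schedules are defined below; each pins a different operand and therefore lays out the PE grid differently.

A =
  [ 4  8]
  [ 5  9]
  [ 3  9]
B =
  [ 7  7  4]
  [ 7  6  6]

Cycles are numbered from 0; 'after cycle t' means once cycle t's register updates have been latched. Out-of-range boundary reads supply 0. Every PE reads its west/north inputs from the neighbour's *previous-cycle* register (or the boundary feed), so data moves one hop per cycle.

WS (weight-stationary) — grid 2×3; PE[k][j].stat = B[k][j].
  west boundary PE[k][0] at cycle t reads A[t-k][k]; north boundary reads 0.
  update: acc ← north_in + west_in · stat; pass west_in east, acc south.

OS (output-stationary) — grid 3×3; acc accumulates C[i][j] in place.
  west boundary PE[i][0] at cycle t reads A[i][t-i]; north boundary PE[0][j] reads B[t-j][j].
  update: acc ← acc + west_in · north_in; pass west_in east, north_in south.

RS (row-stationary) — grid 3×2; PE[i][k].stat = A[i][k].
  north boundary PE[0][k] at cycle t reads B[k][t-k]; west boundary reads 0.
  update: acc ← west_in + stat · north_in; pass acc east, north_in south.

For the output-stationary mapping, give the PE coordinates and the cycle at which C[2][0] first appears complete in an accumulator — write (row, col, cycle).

(row, col, cycle) = (2, 0, 3)

OS: C[2][0] accumulates in PE[2][0]:
  [0] (2,0) acc=0 (h:0 v:0)
  [1] (2,0) acc=0 (h:0 v:0)
  [2] (2,0) acc=21 (h:3 v:7)
  [3] (2,0) acc=84 (h:9 v:7)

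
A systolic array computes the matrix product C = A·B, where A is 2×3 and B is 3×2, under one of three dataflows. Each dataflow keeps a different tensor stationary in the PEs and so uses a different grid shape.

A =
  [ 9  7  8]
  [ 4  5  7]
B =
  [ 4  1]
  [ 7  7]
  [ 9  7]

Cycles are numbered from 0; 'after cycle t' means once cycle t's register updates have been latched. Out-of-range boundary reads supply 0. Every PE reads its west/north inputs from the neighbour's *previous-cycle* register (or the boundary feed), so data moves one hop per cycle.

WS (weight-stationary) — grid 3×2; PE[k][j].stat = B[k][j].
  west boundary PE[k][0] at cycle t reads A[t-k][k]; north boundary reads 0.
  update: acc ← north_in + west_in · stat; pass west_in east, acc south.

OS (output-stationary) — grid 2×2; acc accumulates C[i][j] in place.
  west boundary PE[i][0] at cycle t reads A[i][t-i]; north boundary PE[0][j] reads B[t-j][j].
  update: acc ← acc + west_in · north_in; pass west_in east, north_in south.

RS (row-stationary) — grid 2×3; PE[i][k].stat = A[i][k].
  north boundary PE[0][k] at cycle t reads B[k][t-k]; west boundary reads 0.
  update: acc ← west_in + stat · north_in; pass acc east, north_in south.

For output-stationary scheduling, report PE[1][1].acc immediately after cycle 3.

OS (2×2). Following PE[1][1] plus its west/north inputs:
  c0 r0c1: 0 / 0 / 0
  c0 r1c0: 0 / 0 / 0
  c0 r1c1: 0 / 0 / 0
  c1 r0c1: 9 / 9 / 1
  c1 r1c0: 16 / 4 / 4
  c1 r1c1: 0 / 0 / 0
  c2 r0c1: 58 / 7 / 7
  c2 r1c0: 51 / 5 / 7
  c2 r1c1: 4 / 4 / 1
  c3 r0c1: 114 / 8 / 7
  c3 r1c0: 114 / 7 / 9
  c3 r1c1: 39 / 5 / 7

PE[1][1].acc = 39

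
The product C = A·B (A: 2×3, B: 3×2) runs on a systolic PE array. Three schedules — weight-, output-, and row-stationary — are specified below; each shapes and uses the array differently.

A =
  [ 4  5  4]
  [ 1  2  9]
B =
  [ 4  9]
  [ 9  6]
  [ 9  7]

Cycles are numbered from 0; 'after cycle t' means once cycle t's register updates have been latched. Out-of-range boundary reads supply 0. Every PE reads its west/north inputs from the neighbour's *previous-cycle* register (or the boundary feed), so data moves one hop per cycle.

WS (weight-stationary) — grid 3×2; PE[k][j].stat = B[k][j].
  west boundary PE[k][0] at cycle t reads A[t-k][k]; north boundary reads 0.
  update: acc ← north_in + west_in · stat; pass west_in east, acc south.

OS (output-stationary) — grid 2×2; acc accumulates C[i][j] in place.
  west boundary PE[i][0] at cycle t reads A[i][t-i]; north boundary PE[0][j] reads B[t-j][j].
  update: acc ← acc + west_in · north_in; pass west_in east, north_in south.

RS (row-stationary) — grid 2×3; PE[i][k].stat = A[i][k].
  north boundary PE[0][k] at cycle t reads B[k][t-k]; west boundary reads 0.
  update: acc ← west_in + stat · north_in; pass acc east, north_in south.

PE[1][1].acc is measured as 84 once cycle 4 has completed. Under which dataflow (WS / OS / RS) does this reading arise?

— WS: 3×2; PE[1][1] trace:
  @0  [1,1]  acc 0  |  →0  ↓0
  @1  [1,1]  acc 0  |  →0  ↓0
  @2  [1,1]  acc 66  |  →5  ↓66
  @3  [1,1]  acc 21  |  →2  ↓21
  @4  [1,1]  acc 0  |  →0  ↓0
— OS: 2×2; PE[1][1] trace:
  @0  [1,1]  acc 0  |  →0  ↓0
  @1  [1,1]  acc 0  |  →0  ↓0
  @2  [1,1]  acc 9  |  →1  ↓9
  @3  [1,1]  acc 21  |  →2  ↓6
  @4  [1,1]  acc 84  |  →9  ↓7
— RS: 2×3; PE[1][1] trace:
  @0  [1,1]  acc 0  |  →0  ↓0
  @1  [1,1]  acc 0  |  →0  ↓0
  @2  [1,1]  acc 22  |  →22  ↓9
  @3  [1,1]  acc 21  |  →21  ↓6
  @4  [1,1]  acc 0  |  →0  ↓0

dataflow = OS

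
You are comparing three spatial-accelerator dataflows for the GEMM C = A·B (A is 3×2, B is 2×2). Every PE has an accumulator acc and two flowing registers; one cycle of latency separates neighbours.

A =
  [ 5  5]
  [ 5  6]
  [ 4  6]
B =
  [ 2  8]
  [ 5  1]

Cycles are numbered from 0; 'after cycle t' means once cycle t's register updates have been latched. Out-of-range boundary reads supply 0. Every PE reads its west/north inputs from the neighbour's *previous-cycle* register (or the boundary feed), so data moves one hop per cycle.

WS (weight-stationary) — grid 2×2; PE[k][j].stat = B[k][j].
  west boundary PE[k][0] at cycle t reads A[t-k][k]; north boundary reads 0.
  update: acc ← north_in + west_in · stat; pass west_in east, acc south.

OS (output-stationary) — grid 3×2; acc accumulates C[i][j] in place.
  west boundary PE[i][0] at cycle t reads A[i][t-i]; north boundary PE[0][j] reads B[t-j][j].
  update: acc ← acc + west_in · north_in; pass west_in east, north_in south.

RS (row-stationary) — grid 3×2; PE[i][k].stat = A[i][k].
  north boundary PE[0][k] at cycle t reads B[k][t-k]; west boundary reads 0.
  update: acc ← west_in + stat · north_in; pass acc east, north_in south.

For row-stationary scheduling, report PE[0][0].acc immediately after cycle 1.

PE[0][0].acc = 40

RS 3×2: PE[0][0] cycle-by-cycle (with neighbour feeds):
  cycle 0: PE[0][0] → acc 10, east 10, south 2
  cycle 1: PE[0][0] → acc 40, east 40, south 8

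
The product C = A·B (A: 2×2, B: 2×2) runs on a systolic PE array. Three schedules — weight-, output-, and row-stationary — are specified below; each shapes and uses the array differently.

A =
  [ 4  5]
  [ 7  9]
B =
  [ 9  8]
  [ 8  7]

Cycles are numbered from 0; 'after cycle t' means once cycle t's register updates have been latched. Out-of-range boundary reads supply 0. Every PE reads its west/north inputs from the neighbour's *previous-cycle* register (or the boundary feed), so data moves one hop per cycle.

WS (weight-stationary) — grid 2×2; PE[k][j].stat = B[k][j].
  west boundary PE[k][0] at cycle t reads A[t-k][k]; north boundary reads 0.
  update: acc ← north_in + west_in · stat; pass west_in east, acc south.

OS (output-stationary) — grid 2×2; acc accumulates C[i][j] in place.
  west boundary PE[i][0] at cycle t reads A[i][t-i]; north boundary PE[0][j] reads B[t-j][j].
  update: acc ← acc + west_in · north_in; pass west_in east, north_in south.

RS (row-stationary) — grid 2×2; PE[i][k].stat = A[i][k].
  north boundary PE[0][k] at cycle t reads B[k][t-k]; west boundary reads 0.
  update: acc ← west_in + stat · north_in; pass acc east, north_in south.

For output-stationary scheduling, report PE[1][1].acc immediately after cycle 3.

PE[1][1].acc = 119

OS on a 2×2 grid — tracing PE[1][1] and its feeders:
  @0  [0,1]  acc 0  |  →0  ↓0
  @0  [1,0]  acc 0  |  →0  ↓0
  @0  [1,1]  acc 0  |  →0  ↓0
  @1  [0,1]  acc 32  |  →4  ↓8
  @1  [1,0]  acc 63  |  →7  ↓9
  @1  [1,1]  acc 0  |  →0  ↓0
  @2  [0,1]  acc 67  |  →5  ↓7
  @2  [1,0]  acc 135  |  →9  ↓8
  @2  [1,1]  acc 56  |  →7  ↓8
  @3  [0,1]  acc 67  |  →0  ↓0
  @3  [1,0]  acc 135  |  →0  ↓0
  @3  [1,1]  acc 119  |  →9  ↓7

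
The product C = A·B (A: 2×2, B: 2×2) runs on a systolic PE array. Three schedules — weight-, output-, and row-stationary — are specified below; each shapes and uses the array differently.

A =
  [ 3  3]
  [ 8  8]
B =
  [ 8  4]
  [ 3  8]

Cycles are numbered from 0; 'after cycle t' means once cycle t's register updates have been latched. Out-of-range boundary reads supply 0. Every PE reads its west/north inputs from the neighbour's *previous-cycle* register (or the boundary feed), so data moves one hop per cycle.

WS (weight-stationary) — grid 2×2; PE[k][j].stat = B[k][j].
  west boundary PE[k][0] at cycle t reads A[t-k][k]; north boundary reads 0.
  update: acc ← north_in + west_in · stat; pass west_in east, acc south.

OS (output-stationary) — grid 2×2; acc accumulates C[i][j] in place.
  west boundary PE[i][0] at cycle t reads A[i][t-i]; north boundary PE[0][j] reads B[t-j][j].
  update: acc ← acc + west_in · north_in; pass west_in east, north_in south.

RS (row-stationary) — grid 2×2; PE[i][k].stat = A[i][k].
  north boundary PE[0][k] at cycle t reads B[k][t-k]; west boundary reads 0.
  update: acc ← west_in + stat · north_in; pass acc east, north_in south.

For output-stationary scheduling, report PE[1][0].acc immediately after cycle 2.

OS 2×2: PE[1][0] cycle-by-cycle (with neighbour feeds):
  step 0 · PE0,0: acc=24; fwd→3 fwd↓8
  step 0 · PE1,0: acc=0; fwd→0 fwd↓0
  step 1 · PE0,0: acc=33; fwd→3 fwd↓3
  step 1 · PE1,0: acc=64; fwd→8 fwd↓8
  step 2 · PE0,0: acc=33; fwd→0 fwd↓0
  step 2 · PE1,0: acc=88; fwd→8 fwd↓3

PE[1][0].acc = 88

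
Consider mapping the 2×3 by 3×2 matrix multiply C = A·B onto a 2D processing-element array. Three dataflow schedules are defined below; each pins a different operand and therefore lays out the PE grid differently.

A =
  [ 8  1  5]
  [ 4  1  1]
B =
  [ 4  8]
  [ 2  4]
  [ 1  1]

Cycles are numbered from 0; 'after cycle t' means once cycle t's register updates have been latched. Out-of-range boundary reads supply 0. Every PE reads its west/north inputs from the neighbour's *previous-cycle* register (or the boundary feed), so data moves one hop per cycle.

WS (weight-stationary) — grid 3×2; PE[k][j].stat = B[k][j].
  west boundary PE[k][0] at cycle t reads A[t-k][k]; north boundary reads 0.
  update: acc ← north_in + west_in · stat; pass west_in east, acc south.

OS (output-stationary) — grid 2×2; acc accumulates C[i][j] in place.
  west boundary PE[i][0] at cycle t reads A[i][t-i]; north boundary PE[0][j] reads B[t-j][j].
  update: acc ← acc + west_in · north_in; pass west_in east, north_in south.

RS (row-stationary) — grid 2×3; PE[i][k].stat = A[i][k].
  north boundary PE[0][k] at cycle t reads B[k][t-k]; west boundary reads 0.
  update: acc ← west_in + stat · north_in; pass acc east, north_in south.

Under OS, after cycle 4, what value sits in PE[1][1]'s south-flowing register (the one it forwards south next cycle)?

Tracing OS — 2×2 array, target PE[1][1]:
  t=0 PE[0][1]: acc=0 h=0 v=0
  t=0 PE[1][0]: acc=0 h=0 v=0
  t=0 PE[1][1]: acc=0 h=0 v=0
  t=1 PE[0][1]: acc=64 h=8 v=8
  t=1 PE[1][0]: acc=16 h=4 v=4
  t=1 PE[1][1]: acc=0 h=0 v=0
  t=2 PE[0][1]: acc=68 h=1 v=4
  t=2 PE[1][0]: acc=18 h=1 v=2
  t=2 PE[1][1]: acc=32 h=4 v=8
  t=3 PE[0][1]: acc=73 h=5 v=1
  t=3 PE[1][0]: acc=19 h=1 v=1
  t=3 PE[1][1]: acc=36 h=1 v=4
  t=4 PE[0][1]: acc=73 h=0 v=0
  t=4 PE[1][0]: acc=19 h=0 v=0
  t=4 PE[1][1]: acc=37 h=1 v=1

register = 1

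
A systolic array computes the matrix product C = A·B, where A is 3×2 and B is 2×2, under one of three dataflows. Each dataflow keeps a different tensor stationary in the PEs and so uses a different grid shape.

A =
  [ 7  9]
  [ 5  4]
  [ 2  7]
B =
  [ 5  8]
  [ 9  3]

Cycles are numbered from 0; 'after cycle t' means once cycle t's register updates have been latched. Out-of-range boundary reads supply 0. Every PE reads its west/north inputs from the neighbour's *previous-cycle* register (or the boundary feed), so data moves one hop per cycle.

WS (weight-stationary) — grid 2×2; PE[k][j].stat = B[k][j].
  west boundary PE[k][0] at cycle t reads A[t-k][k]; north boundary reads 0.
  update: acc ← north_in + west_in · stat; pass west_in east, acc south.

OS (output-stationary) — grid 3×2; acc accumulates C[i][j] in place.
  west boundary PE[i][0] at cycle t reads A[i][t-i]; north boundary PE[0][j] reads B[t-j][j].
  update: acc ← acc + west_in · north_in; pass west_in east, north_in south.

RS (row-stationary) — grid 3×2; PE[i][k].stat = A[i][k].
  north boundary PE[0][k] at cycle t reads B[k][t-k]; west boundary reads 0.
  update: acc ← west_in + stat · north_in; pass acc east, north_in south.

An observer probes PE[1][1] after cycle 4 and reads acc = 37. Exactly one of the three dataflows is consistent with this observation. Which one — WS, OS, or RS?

— WS: 2×2; PE[1][1] trace:
  t=0 PE[1][1]: acc=0 h=0 v=0
  t=1 PE[1][1]: acc=0 h=0 v=0
  t=2 PE[1][1]: acc=83 h=9 v=83
  t=3 PE[1][1]: acc=52 h=4 v=52
  t=4 PE[1][1]: acc=37 h=7 v=37
— OS: 3×2; PE[1][1] trace:
  t=0 PE[1][1]: acc=0 h=0 v=0
  t=1 PE[1][1]: acc=0 h=0 v=0
  t=2 PE[1][1]: acc=40 h=5 v=8
  t=3 PE[1][1]: acc=52 h=4 v=3
  t=4 PE[1][1]: acc=52 h=0 v=0
— RS: 3×2; PE[1][1] trace:
  t=0 PE[1][1]: acc=0 h=0 v=0
  t=1 PE[1][1]: acc=0 h=0 v=0
  t=2 PE[1][1]: acc=61 h=61 v=9
  t=3 PE[1][1]: acc=52 h=52 v=3
  t=4 PE[1][1]: acc=0 h=0 v=0

dataflow = WS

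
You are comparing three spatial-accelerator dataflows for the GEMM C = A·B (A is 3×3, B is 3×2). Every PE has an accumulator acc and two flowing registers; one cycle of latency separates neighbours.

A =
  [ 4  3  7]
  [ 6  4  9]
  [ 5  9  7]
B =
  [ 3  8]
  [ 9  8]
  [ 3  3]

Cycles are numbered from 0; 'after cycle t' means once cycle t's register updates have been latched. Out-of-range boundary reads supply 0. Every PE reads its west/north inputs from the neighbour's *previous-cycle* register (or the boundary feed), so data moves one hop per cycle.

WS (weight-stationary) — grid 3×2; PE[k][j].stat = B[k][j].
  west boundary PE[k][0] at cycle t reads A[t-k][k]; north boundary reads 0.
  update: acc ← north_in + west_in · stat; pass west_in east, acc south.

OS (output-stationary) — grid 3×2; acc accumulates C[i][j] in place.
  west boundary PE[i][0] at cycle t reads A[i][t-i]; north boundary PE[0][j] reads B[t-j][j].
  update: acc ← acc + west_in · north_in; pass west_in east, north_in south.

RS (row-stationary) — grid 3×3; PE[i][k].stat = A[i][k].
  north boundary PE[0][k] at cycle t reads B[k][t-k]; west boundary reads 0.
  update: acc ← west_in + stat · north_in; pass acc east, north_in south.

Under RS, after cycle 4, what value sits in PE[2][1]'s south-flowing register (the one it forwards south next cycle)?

RS 3×3: PE[2][1] cycle-by-cycle (with neighbour feeds):
  t=0 PE[1][1]: acc=0 h=0 v=0
  t=0 PE[2][0]: acc=0 h=0 v=0
  t=0 PE[2][1]: acc=0 h=0 v=0
  t=1 PE[1][1]: acc=0 h=0 v=0
  t=1 PE[2][0]: acc=0 h=0 v=0
  t=1 PE[2][1]: acc=0 h=0 v=0
  t=2 PE[1][1]: acc=54 h=54 v=9
  t=2 PE[2][0]: acc=15 h=15 v=3
  t=2 PE[2][1]: acc=0 h=0 v=0
  t=3 PE[1][1]: acc=80 h=80 v=8
  t=3 PE[2][0]: acc=40 h=40 v=8
  t=3 PE[2][1]: acc=96 h=96 v=9
  t=4 PE[1][1]: acc=0 h=0 v=0
  t=4 PE[2][0]: acc=0 h=0 v=0
  t=4 PE[2][1]: acc=112 h=112 v=8

register = 8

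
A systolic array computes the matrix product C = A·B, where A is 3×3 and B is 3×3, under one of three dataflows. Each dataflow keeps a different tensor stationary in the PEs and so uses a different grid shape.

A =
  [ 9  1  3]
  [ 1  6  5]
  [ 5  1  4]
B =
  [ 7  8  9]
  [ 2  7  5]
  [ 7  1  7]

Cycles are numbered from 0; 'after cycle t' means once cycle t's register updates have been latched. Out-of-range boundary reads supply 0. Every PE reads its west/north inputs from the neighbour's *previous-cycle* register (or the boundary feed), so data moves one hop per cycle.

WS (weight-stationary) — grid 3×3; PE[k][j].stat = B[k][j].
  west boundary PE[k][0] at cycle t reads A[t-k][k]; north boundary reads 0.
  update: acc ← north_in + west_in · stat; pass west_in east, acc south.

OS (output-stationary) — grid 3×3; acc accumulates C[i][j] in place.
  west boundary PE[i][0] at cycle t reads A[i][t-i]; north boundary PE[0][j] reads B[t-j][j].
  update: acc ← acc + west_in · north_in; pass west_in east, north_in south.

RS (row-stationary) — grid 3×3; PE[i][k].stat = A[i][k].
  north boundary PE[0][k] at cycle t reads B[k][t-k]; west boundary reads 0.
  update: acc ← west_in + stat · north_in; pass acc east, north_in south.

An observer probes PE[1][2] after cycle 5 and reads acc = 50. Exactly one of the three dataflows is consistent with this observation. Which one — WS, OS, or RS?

dataflow = WS

Under WS (3×3), PE[1][2]:
  0: (1,2).acc=0  regs=<0,0>
  1: (1,2).acc=0  regs=<0,0>
  2: (1,2).acc=0  regs=<0,0>
  3: (1,2).acc=86  regs=<1,86>
  4: (1,2).acc=39  regs=<6,39>
  5: (1,2).acc=50  regs=<1,50>
Under OS (3×3), PE[1][2]:
  0: (1,2).acc=0  regs=<0,0>
  1: (1,2).acc=0  regs=<0,0>
  2: (1,2).acc=0  regs=<0,0>
  3: (1,2).acc=9  regs=<1,9>
  4: (1,2).acc=39  regs=<6,5>
  5: (1,2).acc=74  regs=<5,7>
Under RS (3×3), PE[1][2]:
  0: (1,2).acc=0  regs=<0,0>
  1: (1,2).acc=0  regs=<0,0>
  2: (1,2).acc=0  regs=<0,0>
  3: (1,2).acc=54  regs=<54,7>
  4: (1,2).acc=55  regs=<55,1>
  5: (1,2).acc=74  regs=<74,7>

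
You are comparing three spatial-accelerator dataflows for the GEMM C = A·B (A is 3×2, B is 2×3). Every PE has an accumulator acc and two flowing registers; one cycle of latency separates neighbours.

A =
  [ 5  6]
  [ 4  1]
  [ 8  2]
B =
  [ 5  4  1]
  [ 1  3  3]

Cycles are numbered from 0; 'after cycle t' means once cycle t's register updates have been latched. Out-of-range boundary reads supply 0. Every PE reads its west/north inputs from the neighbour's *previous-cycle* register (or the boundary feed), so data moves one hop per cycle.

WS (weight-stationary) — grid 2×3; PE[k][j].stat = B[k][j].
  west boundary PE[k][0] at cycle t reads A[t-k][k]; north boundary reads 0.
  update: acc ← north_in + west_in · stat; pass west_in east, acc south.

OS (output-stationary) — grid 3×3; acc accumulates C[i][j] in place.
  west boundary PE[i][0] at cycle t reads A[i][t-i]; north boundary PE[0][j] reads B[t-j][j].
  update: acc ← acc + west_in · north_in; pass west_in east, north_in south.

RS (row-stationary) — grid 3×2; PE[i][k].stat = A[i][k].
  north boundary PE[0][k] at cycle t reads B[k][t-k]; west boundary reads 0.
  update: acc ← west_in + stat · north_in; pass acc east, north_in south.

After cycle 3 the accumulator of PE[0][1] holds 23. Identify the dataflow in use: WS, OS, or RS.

— WS: 2×3; PE[0][1] trace:
  0: (0,1).acc=0  regs=<0,0>
  1: (0,1).acc=20  regs=<5,20>
  2: (0,1).acc=16  regs=<4,16>
  3: (0,1).acc=32  regs=<8,32>
— OS: 3×3; PE[0][1] trace:
  0: (0,1).acc=0  regs=<0,0>
  1: (0,1).acc=20  regs=<5,4>
  2: (0,1).acc=38  regs=<6,3>
  3: (0,1).acc=38  regs=<0,0>
— RS: 3×2; PE[0][1] trace:
  0: (0,1).acc=0  regs=<0,0>
  1: (0,1).acc=31  regs=<31,1>
  2: (0,1).acc=38  regs=<38,3>
  3: (0,1).acc=23  regs=<23,3>

dataflow = RS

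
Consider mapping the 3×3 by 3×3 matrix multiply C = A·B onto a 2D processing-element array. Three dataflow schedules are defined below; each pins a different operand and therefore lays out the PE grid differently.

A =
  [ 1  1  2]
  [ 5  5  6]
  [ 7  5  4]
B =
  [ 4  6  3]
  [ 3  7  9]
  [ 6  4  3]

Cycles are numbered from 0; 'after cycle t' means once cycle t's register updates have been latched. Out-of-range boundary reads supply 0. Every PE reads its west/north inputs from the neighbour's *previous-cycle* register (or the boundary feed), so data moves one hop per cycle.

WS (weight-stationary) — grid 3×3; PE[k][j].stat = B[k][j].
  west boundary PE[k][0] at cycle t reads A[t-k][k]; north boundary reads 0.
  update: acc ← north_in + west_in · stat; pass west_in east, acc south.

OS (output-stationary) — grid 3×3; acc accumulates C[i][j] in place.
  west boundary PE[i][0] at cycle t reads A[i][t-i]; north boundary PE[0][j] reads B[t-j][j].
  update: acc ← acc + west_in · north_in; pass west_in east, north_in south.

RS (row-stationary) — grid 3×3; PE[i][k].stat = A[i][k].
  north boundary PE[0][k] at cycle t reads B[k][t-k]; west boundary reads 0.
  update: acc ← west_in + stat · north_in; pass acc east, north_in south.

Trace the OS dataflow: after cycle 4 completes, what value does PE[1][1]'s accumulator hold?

PE[1][1].acc = 89

OS (3×3). Following PE[1][1] plus its west/north inputs:
  @0  [0,1]  acc 0  |  →0  ↓0
  @0  [1,0]  acc 0  |  →0  ↓0
  @0  [1,1]  acc 0  |  →0  ↓0
  @1  [0,1]  acc 6  |  →1  ↓6
  @1  [1,0]  acc 20  |  →5  ↓4
  @1  [1,1]  acc 0  |  →0  ↓0
  @2  [0,1]  acc 13  |  →1  ↓7
  @2  [1,0]  acc 35  |  →5  ↓3
  @2  [1,1]  acc 30  |  →5  ↓6
  @3  [0,1]  acc 21  |  →2  ↓4
  @3  [1,0]  acc 71  |  →6  ↓6
  @3  [1,1]  acc 65  |  →5  ↓7
  @4  [0,1]  acc 21  |  →0  ↓0
  @4  [1,0]  acc 71  |  →0  ↓0
  @4  [1,1]  acc 89  |  →6  ↓4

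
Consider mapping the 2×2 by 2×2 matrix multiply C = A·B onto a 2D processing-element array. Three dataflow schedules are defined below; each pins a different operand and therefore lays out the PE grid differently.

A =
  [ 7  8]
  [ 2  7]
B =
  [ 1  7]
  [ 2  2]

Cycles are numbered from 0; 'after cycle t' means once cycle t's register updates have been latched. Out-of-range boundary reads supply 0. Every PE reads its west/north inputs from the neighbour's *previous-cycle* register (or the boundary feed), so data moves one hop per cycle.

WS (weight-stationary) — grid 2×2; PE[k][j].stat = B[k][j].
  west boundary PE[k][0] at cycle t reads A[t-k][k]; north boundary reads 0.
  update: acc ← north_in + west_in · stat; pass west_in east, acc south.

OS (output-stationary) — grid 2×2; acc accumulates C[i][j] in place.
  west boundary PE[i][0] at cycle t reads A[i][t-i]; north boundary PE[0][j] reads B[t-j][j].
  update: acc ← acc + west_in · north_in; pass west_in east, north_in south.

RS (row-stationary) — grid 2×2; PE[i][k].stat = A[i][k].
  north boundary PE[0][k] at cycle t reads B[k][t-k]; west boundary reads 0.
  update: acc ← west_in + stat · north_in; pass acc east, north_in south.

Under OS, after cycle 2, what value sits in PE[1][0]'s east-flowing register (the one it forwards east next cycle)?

register = 7

OS on a 2×2 grid — tracing PE[1][0] and its feeders:
  [0] (0,0) acc=7 (h:7 v:1)
  [0] (1,0) acc=0 (h:0 v:0)
  [1] (0,0) acc=23 (h:8 v:2)
  [1] (1,0) acc=2 (h:2 v:1)
  [2] (0,0) acc=23 (h:0 v:0)
  [2] (1,0) acc=16 (h:7 v:2)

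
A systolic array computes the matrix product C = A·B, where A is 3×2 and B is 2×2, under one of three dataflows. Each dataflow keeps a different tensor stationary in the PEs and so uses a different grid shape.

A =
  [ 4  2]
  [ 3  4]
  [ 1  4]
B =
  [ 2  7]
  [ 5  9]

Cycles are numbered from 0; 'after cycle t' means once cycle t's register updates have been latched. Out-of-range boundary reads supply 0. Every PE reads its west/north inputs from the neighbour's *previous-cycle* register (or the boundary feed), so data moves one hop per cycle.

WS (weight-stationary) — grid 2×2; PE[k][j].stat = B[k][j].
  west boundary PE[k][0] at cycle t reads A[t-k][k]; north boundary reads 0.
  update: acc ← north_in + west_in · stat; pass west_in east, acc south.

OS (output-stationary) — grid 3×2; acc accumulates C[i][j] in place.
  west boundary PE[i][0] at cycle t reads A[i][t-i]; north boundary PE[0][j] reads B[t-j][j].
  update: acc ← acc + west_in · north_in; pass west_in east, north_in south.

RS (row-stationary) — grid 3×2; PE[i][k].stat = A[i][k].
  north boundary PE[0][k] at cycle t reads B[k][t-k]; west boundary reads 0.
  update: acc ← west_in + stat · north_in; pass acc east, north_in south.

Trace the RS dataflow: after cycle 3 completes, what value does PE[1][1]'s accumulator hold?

PE[1][1].acc = 57

RS 3×2: PE[1][1] cycle-by-cycle (with neighbour feeds):
  0: (0,1).acc=0  regs=<0,0>
  0: (1,0).acc=0  regs=<0,0>
  0: (1,1).acc=0  regs=<0,0>
  1: (0,1).acc=18  regs=<18,5>
  1: (1,0).acc=6  regs=<6,2>
  1: (1,1).acc=0  regs=<0,0>
  2: (0,1).acc=46  regs=<46,9>
  2: (1,0).acc=21  regs=<21,7>
  2: (1,1).acc=26  regs=<26,5>
  3: (0,1).acc=0  regs=<0,0>
  3: (1,0).acc=0  regs=<0,0>
  3: (1,1).acc=57  regs=<57,9>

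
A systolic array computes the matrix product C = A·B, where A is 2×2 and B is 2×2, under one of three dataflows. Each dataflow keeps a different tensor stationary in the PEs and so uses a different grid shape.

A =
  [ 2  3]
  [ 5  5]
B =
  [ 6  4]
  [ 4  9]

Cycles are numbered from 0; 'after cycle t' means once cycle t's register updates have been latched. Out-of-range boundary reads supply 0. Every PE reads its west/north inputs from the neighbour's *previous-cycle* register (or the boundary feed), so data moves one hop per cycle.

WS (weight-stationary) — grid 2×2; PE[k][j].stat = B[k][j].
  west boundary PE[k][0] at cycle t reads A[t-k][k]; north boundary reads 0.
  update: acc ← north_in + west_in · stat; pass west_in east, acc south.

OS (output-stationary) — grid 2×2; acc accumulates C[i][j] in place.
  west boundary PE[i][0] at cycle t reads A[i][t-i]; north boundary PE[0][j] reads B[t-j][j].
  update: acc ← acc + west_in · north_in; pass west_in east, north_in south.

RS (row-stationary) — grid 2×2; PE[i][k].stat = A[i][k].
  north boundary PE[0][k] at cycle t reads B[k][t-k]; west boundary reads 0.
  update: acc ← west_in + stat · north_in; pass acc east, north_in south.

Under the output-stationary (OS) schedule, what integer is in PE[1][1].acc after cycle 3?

OS (2×2). Following PE[1][1] plus its west/north inputs:
  @0  [0,1]  acc 0  |  →0  ↓0
  @0  [1,0]  acc 0  |  →0  ↓0
  @0  [1,1]  acc 0  |  →0  ↓0
  @1  [0,1]  acc 8  |  →2  ↓4
  @1  [1,0]  acc 30  |  →5  ↓6
  @1  [1,1]  acc 0  |  →0  ↓0
  @2  [0,1]  acc 35  |  →3  ↓9
  @2  [1,0]  acc 50  |  →5  ↓4
  @2  [1,1]  acc 20  |  →5  ↓4
  @3  [0,1]  acc 35  |  →0  ↓0
  @3  [1,0]  acc 50  |  →0  ↓0
  @3  [1,1]  acc 65  |  →5  ↓9

PE[1][1].acc = 65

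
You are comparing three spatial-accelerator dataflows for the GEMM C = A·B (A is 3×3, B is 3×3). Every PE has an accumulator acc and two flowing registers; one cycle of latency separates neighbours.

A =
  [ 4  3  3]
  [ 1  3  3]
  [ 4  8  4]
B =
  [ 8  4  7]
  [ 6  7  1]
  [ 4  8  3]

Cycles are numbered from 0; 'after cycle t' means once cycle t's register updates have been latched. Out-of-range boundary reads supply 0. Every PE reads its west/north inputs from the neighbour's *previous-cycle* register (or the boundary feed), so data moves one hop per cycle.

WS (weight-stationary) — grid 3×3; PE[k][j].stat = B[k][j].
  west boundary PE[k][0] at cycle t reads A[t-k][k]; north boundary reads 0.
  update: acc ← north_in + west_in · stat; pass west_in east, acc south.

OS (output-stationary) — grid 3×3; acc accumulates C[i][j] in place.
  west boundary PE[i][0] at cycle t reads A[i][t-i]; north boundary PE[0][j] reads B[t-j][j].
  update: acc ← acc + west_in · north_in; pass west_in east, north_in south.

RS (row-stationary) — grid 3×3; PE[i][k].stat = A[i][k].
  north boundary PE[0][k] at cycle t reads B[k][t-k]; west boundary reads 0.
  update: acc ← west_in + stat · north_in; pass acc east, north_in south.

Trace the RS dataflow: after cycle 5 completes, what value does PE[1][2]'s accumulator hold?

RS 3×3: PE[1][2] cycle-by-cycle (with neighbour feeds):
  0: (0,2).acc=0  regs=<0,0>
  0: (1,1).acc=0  regs=<0,0>
  0: (1,2).acc=0  regs=<0,0>
  1: (0,2).acc=0  regs=<0,0>
  1: (1,1).acc=0  regs=<0,0>
  1: (1,2).acc=0  regs=<0,0>
  2: (0,2).acc=62  regs=<62,4>
  2: (1,1).acc=26  regs=<26,6>
  2: (1,2).acc=0  regs=<0,0>
  3: (0,2).acc=61  regs=<61,8>
  3: (1,1).acc=25  regs=<25,7>
  3: (1,2).acc=38  regs=<38,4>
  4: (0,2).acc=40  regs=<40,3>
  4: (1,1).acc=10  regs=<10,1>
  4: (1,2).acc=49  regs=<49,8>
  5: (0,2).acc=0  regs=<0,0>
  5: (1,1).acc=0  regs=<0,0>
  5: (1,2).acc=19  regs=<19,3>

PE[1][2].acc = 19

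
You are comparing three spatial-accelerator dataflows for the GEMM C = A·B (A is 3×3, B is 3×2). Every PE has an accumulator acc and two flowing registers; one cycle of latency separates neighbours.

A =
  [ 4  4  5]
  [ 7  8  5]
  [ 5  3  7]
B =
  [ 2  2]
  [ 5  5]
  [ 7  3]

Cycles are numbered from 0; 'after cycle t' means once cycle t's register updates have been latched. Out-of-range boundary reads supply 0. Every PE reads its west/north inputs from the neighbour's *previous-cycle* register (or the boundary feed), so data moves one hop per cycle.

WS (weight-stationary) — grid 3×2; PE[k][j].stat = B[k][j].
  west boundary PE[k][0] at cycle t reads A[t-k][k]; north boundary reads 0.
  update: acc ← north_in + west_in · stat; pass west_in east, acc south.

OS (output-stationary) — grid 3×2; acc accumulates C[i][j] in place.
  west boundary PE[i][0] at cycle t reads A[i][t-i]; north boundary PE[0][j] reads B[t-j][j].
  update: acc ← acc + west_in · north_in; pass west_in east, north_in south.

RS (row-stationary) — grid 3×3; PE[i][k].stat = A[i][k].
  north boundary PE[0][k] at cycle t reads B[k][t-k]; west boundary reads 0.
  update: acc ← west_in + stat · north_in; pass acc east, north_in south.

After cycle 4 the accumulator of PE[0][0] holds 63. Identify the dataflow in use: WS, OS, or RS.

dataflow = OS

WS [3×2] PE[0][0] across cycles:
  step 0 · PE0,0: acc=8; fwd→4 fwd↓8
  step 1 · PE0,0: acc=14; fwd→7 fwd↓14
  step 2 · PE0,0: acc=10; fwd→5 fwd↓10
  step 3 · PE0,0: acc=0; fwd→0 fwd↓0
  step 4 · PE0,0: acc=0; fwd→0 fwd↓0
OS [3×2] PE[0][0] across cycles:
  step 0 · PE0,0: acc=8; fwd→4 fwd↓2
  step 1 · PE0,0: acc=28; fwd→4 fwd↓5
  step 2 · PE0,0: acc=63; fwd→5 fwd↓7
  step 3 · PE0,0: acc=63; fwd→0 fwd↓0
  step 4 · PE0,0: acc=63; fwd→0 fwd↓0
RS [3×3] PE[0][0] across cycles:
  step 0 · PE0,0: acc=8; fwd→8 fwd↓2
  step 1 · PE0,0: acc=8; fwd→8 fwd↓2
  step 2 · PE0,0: acc=0; fwd→0 fwd↓0
  step 3 · PE0,0: acc=0; fwd→0 fwd↓0
  step 4 · PE0,0: acc=0; fwd→0 fwd↓0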